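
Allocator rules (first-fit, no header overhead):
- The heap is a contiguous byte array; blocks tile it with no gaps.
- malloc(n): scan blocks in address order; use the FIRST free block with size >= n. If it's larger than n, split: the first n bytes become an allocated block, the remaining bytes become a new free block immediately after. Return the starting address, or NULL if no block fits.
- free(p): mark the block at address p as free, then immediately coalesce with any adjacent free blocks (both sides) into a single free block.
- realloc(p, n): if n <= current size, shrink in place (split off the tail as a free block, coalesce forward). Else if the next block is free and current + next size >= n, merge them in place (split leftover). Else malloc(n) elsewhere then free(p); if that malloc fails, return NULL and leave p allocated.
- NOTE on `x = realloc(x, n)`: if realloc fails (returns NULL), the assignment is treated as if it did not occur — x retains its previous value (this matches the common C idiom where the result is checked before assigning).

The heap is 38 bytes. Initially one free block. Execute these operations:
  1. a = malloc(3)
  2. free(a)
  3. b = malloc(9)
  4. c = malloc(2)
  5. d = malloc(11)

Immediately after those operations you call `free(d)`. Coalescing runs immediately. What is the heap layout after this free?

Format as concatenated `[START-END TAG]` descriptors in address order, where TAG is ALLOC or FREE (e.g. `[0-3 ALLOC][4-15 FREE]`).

Op 1: a = malloc(3) -> a = 0; heap: [0-2 ALLOC][3-37 FREE]
Op 2: free(a) -> (freed a); heap: [0-37 FREE]
Op 3: b = malloc(9) -> b = 0; heap: [0-8 ALLOC][9-37 FREE]
Op 4: c = malloc(2) -> c = 9; heap: [0-8 ALLOC][9-10 ALLOC][11-37 FREE]
Op 5: d = malloc(11) -> d = 11; heap: [0-8 ALLOC][9-10 ALLOC][11-21 ALLOC][22-37 FREE]
free(d): d = 11 -> block [11-21 ALLOC]; mark free, coalesce with adjacent free neighbors -> [0-8 ALLOC][9-10 ALLOC][11-37 FREE]

Answer: [0-8 ALLOC][9-10 ALLOC][11-37 FREE]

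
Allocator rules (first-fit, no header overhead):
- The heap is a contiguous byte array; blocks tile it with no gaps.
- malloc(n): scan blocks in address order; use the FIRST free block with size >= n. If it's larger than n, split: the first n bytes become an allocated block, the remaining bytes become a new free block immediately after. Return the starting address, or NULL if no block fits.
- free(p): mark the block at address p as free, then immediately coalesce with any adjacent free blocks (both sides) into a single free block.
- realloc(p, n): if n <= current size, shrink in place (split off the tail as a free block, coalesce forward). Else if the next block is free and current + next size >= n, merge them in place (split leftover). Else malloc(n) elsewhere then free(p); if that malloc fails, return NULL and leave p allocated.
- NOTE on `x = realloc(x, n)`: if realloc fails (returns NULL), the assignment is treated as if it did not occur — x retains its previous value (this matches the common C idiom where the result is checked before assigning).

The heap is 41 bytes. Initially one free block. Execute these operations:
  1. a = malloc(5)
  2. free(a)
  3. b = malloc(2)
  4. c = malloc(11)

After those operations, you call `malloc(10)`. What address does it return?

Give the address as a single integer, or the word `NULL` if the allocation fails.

Answer: 13

Derivation:
Op 1: a = malloc(5) -> a = 0; heap: [0-4 ALLOC][5-40 FREE]
Op 2: free(a) -> (freed a); heap: [0-40 FREE]
Op 3: b = malloc(2) -> b = 0; heap: [0-1 ALLOC][2-40 FREE]
Op 4: c = malloc(11) -> c = 2; heap: [0-1 ALLOC][2-12 ALLOC][13-40 FREE]
malloc(10): first-fit scan over [0-1 ALLOC][2-12 ALLOC][13-40 FREE] -> 13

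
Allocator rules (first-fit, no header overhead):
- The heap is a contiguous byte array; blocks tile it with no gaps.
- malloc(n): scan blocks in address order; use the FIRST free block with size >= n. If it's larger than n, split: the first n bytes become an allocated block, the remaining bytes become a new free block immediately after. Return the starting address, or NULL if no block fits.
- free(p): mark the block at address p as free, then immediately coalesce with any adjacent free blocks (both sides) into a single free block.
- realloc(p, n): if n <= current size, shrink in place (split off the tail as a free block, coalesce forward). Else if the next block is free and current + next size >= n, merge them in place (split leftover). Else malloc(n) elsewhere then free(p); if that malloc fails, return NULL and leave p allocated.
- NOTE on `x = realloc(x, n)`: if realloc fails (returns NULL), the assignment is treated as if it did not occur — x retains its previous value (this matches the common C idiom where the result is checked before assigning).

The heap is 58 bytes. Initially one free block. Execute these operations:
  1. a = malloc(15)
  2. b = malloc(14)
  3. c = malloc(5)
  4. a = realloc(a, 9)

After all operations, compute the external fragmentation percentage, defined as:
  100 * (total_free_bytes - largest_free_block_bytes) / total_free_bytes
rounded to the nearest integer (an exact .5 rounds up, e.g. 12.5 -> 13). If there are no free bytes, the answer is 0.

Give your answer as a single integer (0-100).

Answer: 20

Derivation:
Op 1: a = malloc(15) -> a = 0; heap: [0-14 ALLOC][15-57 FREE]
Op 2: b = malloc(14) -> b = 15; heap: [0-14 ALLOC][15-28 ALLOC][29-57 FREE]
Op 3: c = malloc(5) -> c = 29; heap: [0-14 ALLOC][15-28 ALLOC][29-33 ALLOC][34-57 FREE]
Op 4: a = realloc(a, 9) -> a = 0; heap: [0-8 ALLOC][9-14 FREE][15-28 ALLOC][29-33 ALLOC][34-57 FREE]
Free blocks: [6 24] total_free=30 largest=24 -> 100*(30-24)/30 = 600/30 = 20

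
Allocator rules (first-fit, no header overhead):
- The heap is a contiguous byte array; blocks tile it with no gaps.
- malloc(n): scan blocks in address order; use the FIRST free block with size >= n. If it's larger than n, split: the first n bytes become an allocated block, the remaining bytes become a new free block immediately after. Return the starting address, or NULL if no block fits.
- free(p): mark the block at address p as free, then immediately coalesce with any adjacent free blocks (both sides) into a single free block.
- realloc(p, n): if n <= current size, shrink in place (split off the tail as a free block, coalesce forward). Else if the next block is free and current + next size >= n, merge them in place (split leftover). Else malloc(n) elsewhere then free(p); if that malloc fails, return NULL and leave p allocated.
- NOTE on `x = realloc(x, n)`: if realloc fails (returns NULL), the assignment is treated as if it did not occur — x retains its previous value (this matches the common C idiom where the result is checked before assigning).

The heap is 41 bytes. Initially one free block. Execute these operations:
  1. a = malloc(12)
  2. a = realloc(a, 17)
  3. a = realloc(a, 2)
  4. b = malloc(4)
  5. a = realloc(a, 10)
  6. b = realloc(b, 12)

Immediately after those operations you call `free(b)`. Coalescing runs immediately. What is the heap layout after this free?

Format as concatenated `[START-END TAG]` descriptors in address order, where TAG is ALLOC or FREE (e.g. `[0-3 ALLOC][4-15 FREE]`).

Op 1: a = malloc(12) -> a = 0; heap: [0-11 ALLOC][12-40 FREE]
Op 2: a = realloc(a, 17) -> a = 0; heap: [0-16 ALLOC][17-40 FREE]
Op 3: a = realloc(a, 2) -> a = 0; heap: [0-1 ALLOC][2-40 FREE]
Op 4: b = malloc(4) -> b = 2; heap: [0-1 ALLOC][2-5 ALLOC][6-40 FREE]
Op 5: a = realloc(a, 10) -> a = 6; heap: [0-1 FREE][2-5 ALLOC][6-15 ALLOC][16-40 FREE]
Op 6: b = realloc(b, 12) -> b = 16; heap: [0-5 FREE][6-15 ALLOC][16-27 ALLOC][28-40 FREE]
free(b): b = 16 -> block [16-27 ALLOC]; mark free, coalesce with adjacent free neighbors -> [0-5 FREE][6-15 ALLOC][16-40 FREE]

Answer: [0-5 FREE][6-15 ALLOC][16-40 FREE]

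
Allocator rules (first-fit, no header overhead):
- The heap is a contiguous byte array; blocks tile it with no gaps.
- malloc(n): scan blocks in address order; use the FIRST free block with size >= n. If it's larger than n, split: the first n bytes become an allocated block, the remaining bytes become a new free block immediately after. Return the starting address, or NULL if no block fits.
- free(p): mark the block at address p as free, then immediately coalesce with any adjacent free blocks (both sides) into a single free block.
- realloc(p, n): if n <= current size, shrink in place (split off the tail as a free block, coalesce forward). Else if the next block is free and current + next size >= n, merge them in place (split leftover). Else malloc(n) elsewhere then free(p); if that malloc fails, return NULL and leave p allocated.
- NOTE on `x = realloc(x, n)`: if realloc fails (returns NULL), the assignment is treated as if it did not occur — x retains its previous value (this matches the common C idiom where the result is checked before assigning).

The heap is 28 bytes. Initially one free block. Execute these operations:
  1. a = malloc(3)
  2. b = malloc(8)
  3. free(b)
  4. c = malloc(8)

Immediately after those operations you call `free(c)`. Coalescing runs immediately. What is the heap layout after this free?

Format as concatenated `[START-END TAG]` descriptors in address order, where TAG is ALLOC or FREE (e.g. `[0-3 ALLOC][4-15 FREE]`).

Op 1: a = malloc(3) -> a = 0; heap: [0-2 ALLOC][3-27 FREE]
Op 2: b = malloc(8) -> b = 3; heap: [0-2 ALLOC][3-10 ALLOC][11-27 FREE]
Op 3: free(b) -> (freed b); heap: [0-2 ALLOC][3-27 FREE]
Op 4: c = malloc(8) -> c = 3; heap: [0-2 ALLOC][3-10 ALLOC][11-27 FREE]
free(c): c = 3 -> block [3-10 ALLOC]; mark free, coalesce with adjacent free neighbors -> [0-2 ALLOC][3-27 FREE]

Answer: [0-2 ALLOC][3-27 FREE]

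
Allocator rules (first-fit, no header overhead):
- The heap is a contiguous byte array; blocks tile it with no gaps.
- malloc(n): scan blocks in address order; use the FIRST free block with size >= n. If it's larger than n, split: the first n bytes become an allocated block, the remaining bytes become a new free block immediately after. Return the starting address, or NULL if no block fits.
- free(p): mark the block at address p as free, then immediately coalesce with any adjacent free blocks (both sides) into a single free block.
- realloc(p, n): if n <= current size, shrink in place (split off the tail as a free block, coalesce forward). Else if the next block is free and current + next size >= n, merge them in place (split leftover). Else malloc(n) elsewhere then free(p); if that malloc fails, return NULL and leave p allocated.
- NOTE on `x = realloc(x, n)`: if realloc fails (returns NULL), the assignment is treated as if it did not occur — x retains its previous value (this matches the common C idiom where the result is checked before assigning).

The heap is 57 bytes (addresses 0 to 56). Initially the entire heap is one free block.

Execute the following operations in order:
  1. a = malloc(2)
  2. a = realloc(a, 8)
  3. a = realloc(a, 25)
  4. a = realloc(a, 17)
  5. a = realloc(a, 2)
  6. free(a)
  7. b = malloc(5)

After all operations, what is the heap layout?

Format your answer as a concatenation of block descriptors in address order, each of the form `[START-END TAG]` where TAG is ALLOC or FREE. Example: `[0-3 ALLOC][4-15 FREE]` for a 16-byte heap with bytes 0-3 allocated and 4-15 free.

Op 1: a = malloc(2) -> a = 0; heap: [0-1 ALLOC][2-56 FREE]
Op 2: a = realloc(a, 8) -> a = 0; heap: [0-7 ALLOC][8-56 FREE]
Op 3: a = realloc(a, 25) -> a = 0; heap: [0-24 ALLOC][25-56 FREE]
Op 4: a = realloc(a, 17) -> a = 0; heap: [0-16 ALLOC][17-56 FREE]
Op 5: a = realloc(a, 2) -> a = 0; heap: [0-1 ALLOC][2-56 FREE]
Op 6: free(a) -> (freed a); heap: [0-56 FREE]
Op 7: b = malloc(5) -> b = 0; heap: [0-4 ALLOC][5-56 FREE]

Answer: [0-4 ALLOC][5-56 FREE]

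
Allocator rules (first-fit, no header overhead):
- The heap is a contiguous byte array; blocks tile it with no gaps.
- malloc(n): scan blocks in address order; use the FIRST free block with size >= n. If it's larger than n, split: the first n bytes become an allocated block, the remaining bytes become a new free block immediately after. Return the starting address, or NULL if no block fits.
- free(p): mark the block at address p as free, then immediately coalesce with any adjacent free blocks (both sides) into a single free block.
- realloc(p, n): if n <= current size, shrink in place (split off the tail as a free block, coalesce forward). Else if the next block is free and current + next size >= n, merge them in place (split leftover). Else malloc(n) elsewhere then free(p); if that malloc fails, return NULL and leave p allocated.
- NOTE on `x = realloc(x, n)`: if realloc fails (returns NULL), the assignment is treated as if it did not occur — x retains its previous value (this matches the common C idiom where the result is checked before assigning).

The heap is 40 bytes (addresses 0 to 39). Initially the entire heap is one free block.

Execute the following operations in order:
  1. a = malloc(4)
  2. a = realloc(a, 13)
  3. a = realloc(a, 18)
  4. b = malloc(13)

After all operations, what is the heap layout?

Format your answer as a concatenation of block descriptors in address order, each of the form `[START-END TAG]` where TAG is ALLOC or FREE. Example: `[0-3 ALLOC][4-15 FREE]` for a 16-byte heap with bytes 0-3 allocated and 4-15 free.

Op 1: a = malloc(4) -> a = 0; heap: [0-3 ALLOC][4-39 FREE]
Op 2: a = realloc(a, 13) -> a = 0; heap: [0-12 ALLOC][13-39 FREE]
Op 3: a = realloc(a, 18) -> a = 0; heap: [0-17 ALLOC][18-39 FREE]
Op 4: b = malloc(13) -> b = 18; heap: [0-17 ALLOC][18-30 ALLOC][31-39 FREE]

Answer: [0-17 ALLOC][18-30 ALLOC][31-39 FREE]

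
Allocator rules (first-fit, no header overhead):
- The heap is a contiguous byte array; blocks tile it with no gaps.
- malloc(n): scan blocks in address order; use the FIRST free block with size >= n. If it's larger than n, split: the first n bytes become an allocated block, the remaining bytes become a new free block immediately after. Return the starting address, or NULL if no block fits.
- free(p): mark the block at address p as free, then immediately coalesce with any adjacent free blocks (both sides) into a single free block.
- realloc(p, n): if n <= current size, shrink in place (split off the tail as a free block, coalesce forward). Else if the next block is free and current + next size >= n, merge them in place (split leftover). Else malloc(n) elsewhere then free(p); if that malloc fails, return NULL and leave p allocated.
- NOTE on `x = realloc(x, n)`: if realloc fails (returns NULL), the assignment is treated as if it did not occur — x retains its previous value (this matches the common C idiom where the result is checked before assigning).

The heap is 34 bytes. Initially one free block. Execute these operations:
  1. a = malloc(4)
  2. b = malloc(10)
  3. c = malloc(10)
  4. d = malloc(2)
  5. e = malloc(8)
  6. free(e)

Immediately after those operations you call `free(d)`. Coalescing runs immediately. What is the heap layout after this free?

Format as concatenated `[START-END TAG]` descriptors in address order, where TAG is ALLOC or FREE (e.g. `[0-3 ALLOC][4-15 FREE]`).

Answer: [0-3 ALLOC][4-13 ALLOC][14-23 ALLOC][24-33 FREE]

Derivation:
Op 1: a = malloc(4) -> a = 0; heap: [0-3 ALLOC][4-33 FREE]
Op 2: b = malloc(10) -> b = 4; heap: [0-3 ALLOC][4-13 ALLOC][14-33 FREE]
Op 3: c = malloc(10) -> c = 14; heap: [0-3 ALLOC][4-13 ALLOC][14-23 ALLOC][24-33 FREE]
Op 4: d = malloc(2) -> d = 24; heap: [0-3 ALLOC][4-13 ALLOC][14-23 ALLOC][24-25 ALLOC][26-33 FREE]
Op 5: e = malloc(8) -> e = 26; heap: [0-3 ALLOC][4-13 ALLOC][14-23 ALLOC][24-25 ALLOC][26-33 ALLOC]
Op 6: free(e) -> (freed e); heap: [0-3 ALLOC][4-13 ALLOC][14-23 ALLOC][24-25 ALLOC][26-33 FREE]
free(d): d = 24 -> block [24-25 ALLOC]; mark free, coalesce with adjacent free neighbors -> [0-3 ALLOC][4-13 ALLOC][14-23 ALLOC][24-33 FREE]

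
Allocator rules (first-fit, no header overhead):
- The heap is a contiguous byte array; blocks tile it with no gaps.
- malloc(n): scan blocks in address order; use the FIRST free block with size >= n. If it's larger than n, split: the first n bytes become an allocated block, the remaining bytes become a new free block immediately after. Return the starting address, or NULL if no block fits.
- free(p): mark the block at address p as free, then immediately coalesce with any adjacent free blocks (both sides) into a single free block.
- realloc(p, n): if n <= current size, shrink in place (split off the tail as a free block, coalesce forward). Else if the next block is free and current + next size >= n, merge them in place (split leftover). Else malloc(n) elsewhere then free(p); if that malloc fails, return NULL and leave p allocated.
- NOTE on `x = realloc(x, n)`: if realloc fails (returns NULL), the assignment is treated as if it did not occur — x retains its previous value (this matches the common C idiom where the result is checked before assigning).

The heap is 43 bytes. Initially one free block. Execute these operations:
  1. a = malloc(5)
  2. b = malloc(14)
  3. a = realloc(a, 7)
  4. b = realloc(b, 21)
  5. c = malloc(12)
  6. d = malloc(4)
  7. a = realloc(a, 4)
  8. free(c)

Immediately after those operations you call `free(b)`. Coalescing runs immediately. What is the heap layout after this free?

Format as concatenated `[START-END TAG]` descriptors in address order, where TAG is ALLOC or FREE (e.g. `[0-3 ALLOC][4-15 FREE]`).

Answer: [0-3 ALLOC][4-18 FREE][19-22 ALLOC][23-42 FREE]

Derivation:
Op 1: a = malloc(5) -> a = 0; heap: [0-4 ALLOC][5-42 FREE]
Op 2: b = malloc(14) -> b = 5; heap: [0-4 ALLOC][5-18 ALLOC][19-42 FREE]
Op 3: a = realloc(a, 7) -> a = 19; heap: [0-4 FREE][5-18 ALLOC][19-25 ALLOC][26-42 FREE]
Op 4: b = realloc(b, 21) -> NULL (b unchanged); heap: [0-4 FREE][5-18 ALLOC][19-25 ALLOC][26-42 FREE]
Op 5: c = malloc(12) -> c = 26; heap: [0-4 FREE][5-18 ALLOC][19-25 ALLOC][26-37 ALLOC][38-42 FREE]
Op 6: d = malloc(4) -> d = 0; heap: [0-3 ALLOC][4-4 FREE][5-18 ALLOC][19-25 ALLOC][26-37 ALLOC][38-42 FREE]
Op 7: a = realloc(a, 4) -> a = 19; heap: [0-3 ALLOC][4-4 FREE][5-18 ALLOC][19-22 ALLOC][23-25 FREE][26-37 ALLOC][38-42 FREE]
Op 8: free(c) -> (freed c); heap: [0-3 ALLOC][4-4 FREE][5-18 ALLOC][19-22 ALLOC][23-42 FREE]
free(b): b = 5 -> block [5-18 ALLOC]; mark free, coalesce with adjacent free neighbors -> [0-3 ALLOC][4-18 FREE][19-22 ALLOC][23-42 FREE]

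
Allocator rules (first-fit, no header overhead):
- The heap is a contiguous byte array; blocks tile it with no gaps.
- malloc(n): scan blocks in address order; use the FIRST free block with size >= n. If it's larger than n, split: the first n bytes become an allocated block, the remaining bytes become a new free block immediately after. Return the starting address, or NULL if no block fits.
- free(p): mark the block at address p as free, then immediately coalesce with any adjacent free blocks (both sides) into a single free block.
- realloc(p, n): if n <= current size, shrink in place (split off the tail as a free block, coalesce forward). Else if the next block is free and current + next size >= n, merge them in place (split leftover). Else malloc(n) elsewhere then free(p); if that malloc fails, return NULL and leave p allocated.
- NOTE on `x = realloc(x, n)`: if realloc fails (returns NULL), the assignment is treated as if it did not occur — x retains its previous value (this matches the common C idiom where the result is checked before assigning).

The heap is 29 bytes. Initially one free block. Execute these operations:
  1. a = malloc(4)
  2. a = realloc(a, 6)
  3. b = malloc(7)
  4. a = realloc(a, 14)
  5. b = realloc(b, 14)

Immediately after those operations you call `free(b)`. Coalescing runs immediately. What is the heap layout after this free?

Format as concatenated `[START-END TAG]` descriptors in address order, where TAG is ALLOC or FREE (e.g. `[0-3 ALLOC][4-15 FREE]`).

Op 1: a = malloc(4) -> a = 0; heap: [0-3 ALLOC][4-28 FREE]
Op 2: a = realloc(a, 6) -> a = 0; heap: [0-5 ALLOC][6-28 FREE]
Op 3: b = malloc(7) -> b = 6; heap: [0-5 ALLOC][6-12 ALLOC][13-28 FREE]
Op 4: a = realloc(a, 14) -> a = 13; heap: [0-5 FREE][6-12 ALLOC][13-26 ALLOC][27-28 FREE]
Op 5: b = realloc(b, 14) -> NULL (b unchanged); heap: [0-5 FREE][6-12 ALLOC][13-26 ALLOC][27-28 FREE]
free(b): b = 6 -> block [6-12 ALLOC]; mark free, coalesce with adjacent free neighbors -> [0-12 FREE][13-26 ALLOC][27-28 FREE]

Answer: [0-12 FREE][13-26 ALLOC][27-28 FREE]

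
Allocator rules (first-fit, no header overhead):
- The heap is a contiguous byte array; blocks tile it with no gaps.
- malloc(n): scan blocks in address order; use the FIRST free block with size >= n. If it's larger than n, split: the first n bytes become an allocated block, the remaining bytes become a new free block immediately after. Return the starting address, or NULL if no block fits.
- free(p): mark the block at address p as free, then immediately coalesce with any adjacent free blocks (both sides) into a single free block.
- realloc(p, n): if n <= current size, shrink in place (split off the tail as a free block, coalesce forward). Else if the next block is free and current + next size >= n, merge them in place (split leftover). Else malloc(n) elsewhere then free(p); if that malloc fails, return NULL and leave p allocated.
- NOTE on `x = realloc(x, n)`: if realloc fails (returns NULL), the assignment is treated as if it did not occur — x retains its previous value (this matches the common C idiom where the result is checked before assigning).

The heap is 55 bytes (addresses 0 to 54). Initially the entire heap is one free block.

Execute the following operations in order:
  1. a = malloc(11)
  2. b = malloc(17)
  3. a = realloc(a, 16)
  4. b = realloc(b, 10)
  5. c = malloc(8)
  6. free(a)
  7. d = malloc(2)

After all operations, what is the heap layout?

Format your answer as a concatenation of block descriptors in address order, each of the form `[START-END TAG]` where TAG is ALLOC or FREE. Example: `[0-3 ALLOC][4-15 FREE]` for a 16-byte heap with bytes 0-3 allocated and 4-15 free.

Answer: [0-7 ALLOC][8-9 ALLOC][10-10 FREE][11-20 ALLOC][21-54 FREE]

Derivation:
Op 1: a = malloc(11) -> a = 0; heap: [0-10 ALLOC][11-54 FREE]
Op 2: b = malloc(17) -> b = 11; heap: [0-10 ALLOC][11-27 ALLOC][28-54 FREE]
Op 3: a = realloc(a, 16) -> a = 28; heap: [0-10 FREE][11-27 ALLOC][28-43 ALLOC][44-54 FREE]
Op 4: b = realloc(b, 10) -> b = 11; heap: [0-10 FREE][11-20 ALLOC][21-27 FREE][28-43 ALLOC][44-54 FREE]
Op 5: c = malloc(8) -> c = 0; heap: [0-7 ALLOC][8-10 FREE][11-20 ALLOC][21-27 FREE][28-43 ALLOC][44-54 FREE]
Op 6: free(a) -> (freed a); heap: [0-7 ALLOC][8-10 FREE][11-20 ALLOC][21-54 FREE]
Op 7: d = malloc(2) -> d = 8; heap: [0-7 ALLOC][8-9 ALLOC][10-10 FREE][11-20 ALLOC][21-54 FREE]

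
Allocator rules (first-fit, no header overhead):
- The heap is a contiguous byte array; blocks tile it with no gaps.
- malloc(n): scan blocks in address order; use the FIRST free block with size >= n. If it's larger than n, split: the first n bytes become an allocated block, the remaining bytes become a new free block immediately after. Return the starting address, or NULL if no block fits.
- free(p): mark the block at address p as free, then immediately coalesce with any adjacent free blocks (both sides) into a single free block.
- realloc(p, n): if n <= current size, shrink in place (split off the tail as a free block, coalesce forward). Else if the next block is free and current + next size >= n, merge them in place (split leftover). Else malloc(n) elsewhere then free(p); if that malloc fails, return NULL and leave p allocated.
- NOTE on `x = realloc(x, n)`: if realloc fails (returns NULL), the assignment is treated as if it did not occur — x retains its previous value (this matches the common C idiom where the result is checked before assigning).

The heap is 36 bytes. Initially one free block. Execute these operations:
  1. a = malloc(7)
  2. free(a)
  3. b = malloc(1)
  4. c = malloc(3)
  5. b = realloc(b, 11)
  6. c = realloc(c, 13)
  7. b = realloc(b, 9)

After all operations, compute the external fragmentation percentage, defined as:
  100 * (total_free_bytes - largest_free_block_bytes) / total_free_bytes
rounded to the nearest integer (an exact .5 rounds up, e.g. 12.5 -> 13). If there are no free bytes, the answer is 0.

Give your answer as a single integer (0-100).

Answer: 43

Derivation:
Op 1: a = malloc(7) -> a = 0; heap: [0-6 ALLOC][7-35 FREE]
Op 2: free(a) -> (freed a); heap: [0-35 FREE]
Op 3: b = malloc(1) -> b = 0; heap: [0-0 ALLOC][1-35 FREE]
Op 4: c = malloc(3) -> c = 1; heap: [0-0 ALLOC][1-3 ALLOC][4-35 FREE]
Op 5: b = realloc(b, 11) -> b = 4; heap: [0-0 FREE][1-3 ALLOC][4-14 ALLOC][15-35 FREE]
Op 6: c = realloc(c, 13) -> c = 15; heap: [0-3 FREE][4-14 ALLOC][15-27 ALLOC][28-35 FREE]
Op 7: b = realloc(b, 9) -> b = 4; heap: [0-3 FREE][4-12 ALLOC][13-14 FREE][15-27 ALLOC][28-35 FREE]
Free blocks: [4 2 8] total_free=14 largest=8 -> 100*(14-8)/14 = 600/14 ≈ 42.857 -> rounds to 43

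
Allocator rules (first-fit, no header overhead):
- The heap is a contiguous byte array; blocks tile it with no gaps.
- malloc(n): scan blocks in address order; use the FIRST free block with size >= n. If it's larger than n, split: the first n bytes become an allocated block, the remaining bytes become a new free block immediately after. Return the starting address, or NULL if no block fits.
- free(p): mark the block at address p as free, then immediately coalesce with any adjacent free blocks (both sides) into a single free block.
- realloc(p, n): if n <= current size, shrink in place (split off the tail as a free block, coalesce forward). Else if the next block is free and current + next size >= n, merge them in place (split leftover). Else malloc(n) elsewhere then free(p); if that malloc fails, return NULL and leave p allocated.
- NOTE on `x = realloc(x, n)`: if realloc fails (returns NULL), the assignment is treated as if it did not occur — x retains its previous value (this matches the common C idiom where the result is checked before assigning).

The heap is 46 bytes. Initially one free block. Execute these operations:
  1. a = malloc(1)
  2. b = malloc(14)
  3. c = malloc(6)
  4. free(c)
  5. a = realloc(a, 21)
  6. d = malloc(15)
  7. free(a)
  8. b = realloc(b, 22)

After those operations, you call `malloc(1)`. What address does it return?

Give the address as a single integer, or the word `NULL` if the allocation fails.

Answer: 0

Derivation:
Op 1: a = malloc(1) -> a = 0; heap: [0-0 ALLOC][1-45 FREE]
Op 2: b = malloc(14) -> b = 1; heap: [0-0 ALLOC][1-14 ALLOC][15-45 FREE]
Op 3: c = malloc(6) -> c = 15; heap: [0-0 ALLOC][1-14 ALLOC][15-20 ALLOC][21-45 FREE]
Op 4: free(c) -> (freed c); heap: [0-0 ALLOC][1-14 ALLOC][15-45 FREE]
Op 5: a = realloc(a, 21) -> a = 15; heap: [0-0 FREE][1-14 ALLOC][15-35 ALLOC][36-45 FREE]
Op 6: d = malloc(15) -> d = NULL; heap: [0-0 FREE][1-14 ALLOC][15-35 ALLOC][36-45 FREE]
Op 7: free(a) -> (freed a); heap: [0-0 FREE][1-14 ALLOC][15-45 FREE]
Op 8: b = realloc(b, 22) -> b = 1; heap: [0-0 FREE][1-22 ALLOC][23-45 FREE]
malloc(1): first-fit scan over [0-0 FREE][1-22 ALLOC][23-45 FREE] -> 0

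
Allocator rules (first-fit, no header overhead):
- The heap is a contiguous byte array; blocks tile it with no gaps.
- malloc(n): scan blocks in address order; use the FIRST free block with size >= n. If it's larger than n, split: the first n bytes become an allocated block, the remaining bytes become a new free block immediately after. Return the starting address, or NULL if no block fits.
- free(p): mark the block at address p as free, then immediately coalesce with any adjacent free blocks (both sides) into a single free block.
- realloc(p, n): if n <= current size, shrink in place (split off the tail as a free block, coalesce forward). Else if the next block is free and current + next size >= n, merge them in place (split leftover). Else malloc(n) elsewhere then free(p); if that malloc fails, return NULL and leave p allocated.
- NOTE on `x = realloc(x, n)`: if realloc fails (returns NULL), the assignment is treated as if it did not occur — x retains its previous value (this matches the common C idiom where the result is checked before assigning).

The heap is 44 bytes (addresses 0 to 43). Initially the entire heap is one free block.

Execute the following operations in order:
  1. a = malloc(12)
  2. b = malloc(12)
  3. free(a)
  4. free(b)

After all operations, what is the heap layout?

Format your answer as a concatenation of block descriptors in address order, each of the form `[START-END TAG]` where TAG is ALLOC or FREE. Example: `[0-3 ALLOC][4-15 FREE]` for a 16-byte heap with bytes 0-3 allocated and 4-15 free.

Op 1: a = malloc(12) -> a = 0; heap: [0-11 ALLOC][12-43 FREE]
Op 2: b = malloc(12) -> b = 12; heap: [0-11 ALLOC][12-23 ALLOC][24-43 FREE]
Op 3: free(a) -> (freed a); heap: [0-11 FREE][12-23 ALLOC][24-43 FREE]
Op 4: free(b) -> (freed b); heap: [0-43 FREE]

Answer: [0-43 FREE]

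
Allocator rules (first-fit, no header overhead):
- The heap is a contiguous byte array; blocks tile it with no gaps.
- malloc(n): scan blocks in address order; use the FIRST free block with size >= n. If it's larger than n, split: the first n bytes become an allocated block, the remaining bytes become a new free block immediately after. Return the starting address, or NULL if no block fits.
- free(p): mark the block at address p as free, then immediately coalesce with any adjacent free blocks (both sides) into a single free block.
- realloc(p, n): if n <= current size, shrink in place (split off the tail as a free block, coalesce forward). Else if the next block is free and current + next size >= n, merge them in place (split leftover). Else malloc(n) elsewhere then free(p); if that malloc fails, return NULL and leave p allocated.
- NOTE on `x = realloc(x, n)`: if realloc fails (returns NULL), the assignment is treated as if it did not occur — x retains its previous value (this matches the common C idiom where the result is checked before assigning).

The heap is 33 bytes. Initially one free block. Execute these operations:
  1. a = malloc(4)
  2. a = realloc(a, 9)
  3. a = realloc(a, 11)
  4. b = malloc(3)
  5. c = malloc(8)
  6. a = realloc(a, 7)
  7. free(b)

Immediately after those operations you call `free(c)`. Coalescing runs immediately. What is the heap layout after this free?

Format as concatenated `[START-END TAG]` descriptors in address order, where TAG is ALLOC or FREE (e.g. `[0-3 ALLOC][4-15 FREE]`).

Answer: [0-6 ALLOC][7-32 FREE]

Derivation:
Op 1: a = malloc(4) -> a = 0; heap: [0-3 ALLOC][4-32 FREE]
Op 2: a = realloc(a, 9) -> a = 0; heap: [0-8 ALLOC][9-32 FREE]
Op 3: a = realloc(a, 11) -> a = 0; heap: [0-10 ALLOC][11-32 FREE]
Op 4: b = malloc(3) -> b = 11; heap: [0-10 ALLOC][11-13 ALLOC][14-32 FREE]
Op 5: c = malloc(8) -> c = 14; heap: [0-10 ALLOC][11-13 ALLOC][14-21 ALLOC][22-32 FREE]
Op 6: a = realloc(a, 7) -> a = 0; heap: [0-6 ALLOC][7-10 FREE][11-13 ALLOC][14-21 ALLOC][22-32 FREE]
Op 7: free(b) -> (freed b); heap: [0-6 ALLOC][7-13 FREE][14-21 ALLOC][22-32 FREE]
free(c): c = 14 -> block [14-21 ALLOC]; mark free, coalesce with adjacent free neighbors -> [0-6 ALLOC][7-32 FREE]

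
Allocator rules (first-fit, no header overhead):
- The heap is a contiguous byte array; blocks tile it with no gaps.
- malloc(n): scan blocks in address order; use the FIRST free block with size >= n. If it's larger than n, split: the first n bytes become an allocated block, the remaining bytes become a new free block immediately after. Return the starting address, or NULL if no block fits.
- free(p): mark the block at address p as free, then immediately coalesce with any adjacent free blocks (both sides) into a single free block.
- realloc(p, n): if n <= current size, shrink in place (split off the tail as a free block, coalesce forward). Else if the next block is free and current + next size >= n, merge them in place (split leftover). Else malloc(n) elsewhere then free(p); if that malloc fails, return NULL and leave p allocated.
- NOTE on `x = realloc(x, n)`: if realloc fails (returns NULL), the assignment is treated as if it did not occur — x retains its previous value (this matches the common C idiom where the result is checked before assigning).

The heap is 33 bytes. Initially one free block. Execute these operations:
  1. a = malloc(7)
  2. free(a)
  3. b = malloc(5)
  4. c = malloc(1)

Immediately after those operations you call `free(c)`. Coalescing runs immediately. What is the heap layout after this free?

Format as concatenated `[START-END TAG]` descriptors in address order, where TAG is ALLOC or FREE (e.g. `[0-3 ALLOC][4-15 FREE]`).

Op 1: a = malloc(7) -> a = 0; heap: [0-6 ALLOC][7-32 FREE]
Op 2: free(a) -> (freed a); heap: [0-32 FREE]
Op 3: b = malloc(5) -> b = 0; heap: [0-4 ALLOC][5-32 FREE]
Op 4: c = malloc(1) -> c = 5; heap: [0-4 ALLOC][5-5 ALLOC][6-32 FREE]
free(c): c = 5 -> block [5-5 ALLOC]; mark free, coalesce with adjacent free neighbors -> [0-4 ALLOC][5-32 FREE]

Answer: [0-4 ALLOC][5-32 FREE]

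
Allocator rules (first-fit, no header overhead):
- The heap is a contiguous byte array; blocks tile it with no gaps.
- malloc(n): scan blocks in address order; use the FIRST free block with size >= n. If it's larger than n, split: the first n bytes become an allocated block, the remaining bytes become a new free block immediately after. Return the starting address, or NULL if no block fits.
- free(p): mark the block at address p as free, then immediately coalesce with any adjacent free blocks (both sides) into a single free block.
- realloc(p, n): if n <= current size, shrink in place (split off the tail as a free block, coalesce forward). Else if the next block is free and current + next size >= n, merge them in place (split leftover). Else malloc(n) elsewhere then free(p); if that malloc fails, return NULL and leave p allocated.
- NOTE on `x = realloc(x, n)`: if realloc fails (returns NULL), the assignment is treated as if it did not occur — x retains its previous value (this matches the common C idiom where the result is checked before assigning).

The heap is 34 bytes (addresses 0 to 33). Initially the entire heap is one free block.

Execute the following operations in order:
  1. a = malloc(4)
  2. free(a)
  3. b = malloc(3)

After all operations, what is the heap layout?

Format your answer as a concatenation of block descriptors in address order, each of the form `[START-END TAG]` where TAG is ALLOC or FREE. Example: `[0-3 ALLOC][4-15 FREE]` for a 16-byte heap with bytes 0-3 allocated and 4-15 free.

Op 1: a = malloc(4) -> a = 0; heap: [0-3 ALLOC][4-33 FREE]
Op 2: free(a) -> (freed a); heap: [0-33 FREE]
Op 3: b = malloc(3) -> b = 0; heap: [0-2 ALLOC][3-33 FREE]

Answer: [0-2 ALLOC][3-33 FREE]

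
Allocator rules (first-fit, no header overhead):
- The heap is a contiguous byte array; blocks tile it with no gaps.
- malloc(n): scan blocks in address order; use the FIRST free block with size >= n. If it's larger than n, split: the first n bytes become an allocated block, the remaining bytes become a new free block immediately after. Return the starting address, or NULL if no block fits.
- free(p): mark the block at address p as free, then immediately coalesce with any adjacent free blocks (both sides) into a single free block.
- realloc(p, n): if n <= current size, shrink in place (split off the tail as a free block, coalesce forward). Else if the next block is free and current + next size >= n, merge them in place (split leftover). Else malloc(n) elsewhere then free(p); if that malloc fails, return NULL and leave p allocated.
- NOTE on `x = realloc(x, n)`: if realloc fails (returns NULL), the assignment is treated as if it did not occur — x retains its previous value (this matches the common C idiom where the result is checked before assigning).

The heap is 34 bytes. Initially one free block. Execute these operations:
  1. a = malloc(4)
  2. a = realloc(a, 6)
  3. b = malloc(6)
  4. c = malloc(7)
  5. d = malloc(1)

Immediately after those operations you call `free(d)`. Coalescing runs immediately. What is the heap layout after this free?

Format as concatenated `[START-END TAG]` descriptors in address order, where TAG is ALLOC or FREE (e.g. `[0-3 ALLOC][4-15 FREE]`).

Answer: [0-5 ALLOC][6-11 ALLOC][12-18 ALLOC][19-33 FREE]

Derivation:
Op 1: a = malloc(4) -> a = 0; heap: [0-3 ALLOC][4-33 FREE]
Op 2: a = realloc(a, 6) -> a = 0; heap: [0-5 ALLOC][6-33 FREE]
Op 3: b = malloc(6) -> b = 6; heap: [0-5 ALLOC][6-11 ALLOC][12-33 FREE]
Op 4: c = malloc(7) -> c = 12; heap: [0-5 ALLOC][6-11 ALLOC][12-18 ALLOC][19-33 FREE]
Op 5: d = malloc(1) -> d = 19; heap: [0-5 ALLOC][6-11 ALLOC][12-18 ALLOC][19-19 ALLOC][20-33 FREE]
free(d): d = 19 -> block [19-19 ALLOC]; mark free, coalesce with adjacent free neighbors -> [0-5 ALLOC][6-11 ALLOC][12-18 ALLOC][19-33 FREE]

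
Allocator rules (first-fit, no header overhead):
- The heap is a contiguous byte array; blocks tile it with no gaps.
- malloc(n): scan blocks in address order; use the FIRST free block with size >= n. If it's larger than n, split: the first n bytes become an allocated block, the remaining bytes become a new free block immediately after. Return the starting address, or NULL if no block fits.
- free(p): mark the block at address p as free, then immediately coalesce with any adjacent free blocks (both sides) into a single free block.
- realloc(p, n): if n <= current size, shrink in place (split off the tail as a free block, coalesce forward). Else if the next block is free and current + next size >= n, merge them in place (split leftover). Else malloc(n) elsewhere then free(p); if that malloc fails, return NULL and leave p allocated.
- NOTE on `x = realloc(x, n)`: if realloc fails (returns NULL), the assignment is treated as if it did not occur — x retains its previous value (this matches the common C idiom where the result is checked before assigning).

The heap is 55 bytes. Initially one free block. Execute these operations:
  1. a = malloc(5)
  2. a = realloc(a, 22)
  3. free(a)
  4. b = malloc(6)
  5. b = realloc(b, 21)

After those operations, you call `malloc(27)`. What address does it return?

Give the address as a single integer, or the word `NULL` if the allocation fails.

Answer: 21

Derivation:
Op 1: a = malloc(5) -> a = 0; heap: [0-4 ALLOC][5-54 FREE]
Op 2: a = realloc(a, 22) -> a = 0; heap: [0-21 ALLOC][22-54 FREE]
Op 3: free(a) -> (freed a); heap: [0-54 FREE]
Op 4: b = malloc(6) -> b = 0; heap: [0-5 ALLOC][6-54 FREE]
Op 5: b = realloc(b, 21) -> b = 0; heap: [0-20 ALLOC][21-54 FREE]
malloc(27): first-fit scan over [0-20 ALLOC][21-54 FREE] -> 21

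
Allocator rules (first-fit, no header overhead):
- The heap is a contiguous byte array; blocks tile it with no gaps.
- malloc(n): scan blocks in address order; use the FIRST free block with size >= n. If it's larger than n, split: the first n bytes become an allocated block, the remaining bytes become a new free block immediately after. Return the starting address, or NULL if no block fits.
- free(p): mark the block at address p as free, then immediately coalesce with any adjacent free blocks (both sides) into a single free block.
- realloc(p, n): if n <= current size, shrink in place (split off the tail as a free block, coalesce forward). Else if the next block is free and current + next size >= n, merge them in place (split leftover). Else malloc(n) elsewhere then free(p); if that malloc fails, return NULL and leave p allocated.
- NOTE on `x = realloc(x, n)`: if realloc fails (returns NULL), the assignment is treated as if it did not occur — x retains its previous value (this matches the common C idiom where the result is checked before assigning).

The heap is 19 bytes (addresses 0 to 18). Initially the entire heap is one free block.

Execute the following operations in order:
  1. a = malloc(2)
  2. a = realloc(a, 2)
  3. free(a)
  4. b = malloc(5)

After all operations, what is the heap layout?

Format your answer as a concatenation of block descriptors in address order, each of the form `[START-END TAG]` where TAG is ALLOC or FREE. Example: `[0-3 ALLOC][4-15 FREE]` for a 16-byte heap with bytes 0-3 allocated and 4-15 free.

Op 1: a = malloc(2) -> a = 0; heap: [0-1 ALLOC][2-18 FREE]
Op 2: a = realloc(a, 2) -> a = 0; heap: [0-1 ALLOC][2-18 FREE]
Op 3: free(a) -> (freed a); heap: [0-18 FREE]
Op 4: b = malloc(5) -> b = 0; heap: [0-4 ALLOC][5-18 FREE]

Answer: [0-4 ALLOC][5-18 FREE]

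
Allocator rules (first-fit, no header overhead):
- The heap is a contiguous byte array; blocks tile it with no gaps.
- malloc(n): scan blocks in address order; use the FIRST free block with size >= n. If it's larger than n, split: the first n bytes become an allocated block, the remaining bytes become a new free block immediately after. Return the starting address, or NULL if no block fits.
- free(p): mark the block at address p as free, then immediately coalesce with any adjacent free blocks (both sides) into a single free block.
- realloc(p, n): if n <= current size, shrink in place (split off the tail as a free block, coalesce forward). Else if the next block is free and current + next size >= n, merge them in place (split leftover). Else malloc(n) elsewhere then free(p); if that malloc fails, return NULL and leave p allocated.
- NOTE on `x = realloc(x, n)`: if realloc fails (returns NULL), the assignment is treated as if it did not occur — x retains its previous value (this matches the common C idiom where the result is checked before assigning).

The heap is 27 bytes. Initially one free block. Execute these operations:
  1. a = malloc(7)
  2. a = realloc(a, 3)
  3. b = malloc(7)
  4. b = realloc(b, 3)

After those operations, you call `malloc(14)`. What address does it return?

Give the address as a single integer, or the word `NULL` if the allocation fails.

Answer: 6

Derivation:
Op 1: a = malloc(7) -> a = 0; heap: [0-6 ALLOC][7-26 FREE]
Op 2: a = realloc(a, 3) -> a = 0; heap: [0-2 ALLOC][3-26 FREE]
Op 3: b = malloc(7) -> b = 3; heap: [0-2 ALLOC][3-9 ALLOC][10-26 FREE]
Op 4: b = realloc(b, 3) -> b = 3; heap: [0-2 ALLOC][3-5 ALLOC][6-26 FREE]
malloc(14): first-fit scan over [0-2 ALLOC][3-5 ALLOC][6-26 FREE] -> 6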